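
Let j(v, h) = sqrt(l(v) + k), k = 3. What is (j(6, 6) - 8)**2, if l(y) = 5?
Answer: 72 - 32*sqrt(2) ≈ 26.745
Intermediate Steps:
j(v, h) = 2*sqrt(2) (j(v, h) = sqrt(5 + 3) = sqrt(8) = 2*sqrt(2))
(j(6, 6) - 8)**2 = (2*sqrt(2) - 8)**2 = (-8 + 2*sqrt(2))**2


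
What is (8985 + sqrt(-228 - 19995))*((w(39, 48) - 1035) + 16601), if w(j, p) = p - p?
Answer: 139860510 + 46698*I*sqrt(2247) ≈ 1.3986e+8 + 2.2136e+6*I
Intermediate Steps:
w(j, p) = 0
(8985 + sqrt(-228 - 19995))*((w(39, 48) - 1035) + 16601) = (8985 + sqrt(-228 - 19995))*((0 - 1035) + 16601) = (8985 + sqrt(-20223))*(-1035 + 16601) = (8985 + 3*I*sqrt(2247))*15566 = 139860510 + 46698*I*sqrt(2247)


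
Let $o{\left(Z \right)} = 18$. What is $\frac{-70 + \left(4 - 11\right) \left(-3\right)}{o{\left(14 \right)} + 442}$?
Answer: $- \frac{49}{460} \approx -0.10652$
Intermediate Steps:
$\frac{-70 + \left(4 - 11\right) \left(-3\right)}{o{\left(14 \right)} + 442} = \frac{-70 + \left(4 - 11\right) \left(-3\right)}{18 + 442} = \frac{-70 - -21}{460} = \left(-70 + 21\right) \frac{1}{460} = \left(-49\right) \frac{1}{460} = - \frac{49}{460}$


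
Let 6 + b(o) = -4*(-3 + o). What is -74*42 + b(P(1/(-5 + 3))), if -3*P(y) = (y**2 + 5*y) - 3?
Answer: -3109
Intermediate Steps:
P(y) = 1 - 5*y/3 - y**2/3 (P(y) = -((y**2 + 5*y) - 3)/3 = -(-3 + y**2 + 5*y)/3 = 1 - 5*y/3 - y**2/3)
b(o) = 6 - 4*o (b(o) = -6 - 4*(-3 + o) = -6 + (12 - 4*o) = 6 - 4*o)
-74*42 + b(P(1/(-5 + 3))) = -74*42 + (6 - 4*(1 - 5/(3*(-5 + 3)) - 1/(3*(-5 + 3)**2))) = -3108 + (6 - 4*(1 - 5/3/(-2) - (1/(-2))**2/3)) = -3108 + (6 - 4*(1 - 5/3*(-1/2) - (-1/2)**2/3)) = -3108 + (6 - 4*(1 + 5/6 - 1/3*1/4)) = -3108 + (6 - 4*(1 + 5/6 - 1/12)) = -3108 + (6 - 4*7/4) = -3108 + (6 - 7) = -3108 - 1 = -3109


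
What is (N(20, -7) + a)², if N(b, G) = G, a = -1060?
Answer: 1138489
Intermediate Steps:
(N(20, -7) + a)² = (-7 - 1060)² = (-1067)² = 1138489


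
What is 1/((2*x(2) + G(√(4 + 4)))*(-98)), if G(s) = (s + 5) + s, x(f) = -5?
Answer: -5/686 - 2*√2/343 ≈ -0.015535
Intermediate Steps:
G(s) = 5 + 2*s (G(s) = (5 + s) + s = 5 + 2*s)
1/((2*x(2) + G(√(4 + 4)))*(-98)) = 1/((2*(-5) + (5 + 2*√(4 + 4)))*(-98)) = 1/((-10 + (5 + 2*√8))*(-98)) = 1/((-10 + (5 + 2*(2*√2)))*(-98)) = 1/((-10 + (5 + 4*√2))*(-98)) = 1/((-5 + 4*√2)*(-98)) = 1/(490 - 392*√2)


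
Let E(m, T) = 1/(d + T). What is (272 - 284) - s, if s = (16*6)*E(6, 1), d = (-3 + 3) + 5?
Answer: -28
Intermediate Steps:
d = 5 (d = 0 + 5 = 5)
E(m, T) = 1/(5 + T)
s = 16 (s = (16*6)/(5 + 1) = 96/6 = 96*(⅙) = 16)
(272 - 284) - s = (272 - 284) - 1*16 = -12 - 16 = -28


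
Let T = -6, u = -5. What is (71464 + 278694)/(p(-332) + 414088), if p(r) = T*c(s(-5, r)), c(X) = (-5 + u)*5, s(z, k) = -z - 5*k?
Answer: 175079/207194 ≈ 0.84500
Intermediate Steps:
c(X) = -50 (c(X) = (-5 - 5)*5 = -10*5 = -50)
p(r) = 300 (p(r) = -6*(-50) = 300)
(71464 + 278694)/(p(-332) + 414088) = (71464 + 278694)/(300 + 414088) = 350158/414388 = 350158*(1/414388) = 175079/207194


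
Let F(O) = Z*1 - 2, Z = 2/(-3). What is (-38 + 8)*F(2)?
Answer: 80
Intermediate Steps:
Z = -⅔ (Z = 2*(-⅓) = -⅔ ≈ -0.66667)
F(O) = -8/3 (F(O) = -⅔*1 - 2 = -⅔ - 2 = -8/3)
(-38 + 8)*F(2) = (-38 + 8)*(-8/3) = -30*(-8/3) = 80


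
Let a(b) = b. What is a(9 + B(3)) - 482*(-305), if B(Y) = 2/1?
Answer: 147021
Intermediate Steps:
B(Y) = 2 (B(Y) = 2*1 = 2)
a(9 + B(3)) - 482*(-305) = (9 + 2) - 482*(-305) = 11 + 147010 = 147021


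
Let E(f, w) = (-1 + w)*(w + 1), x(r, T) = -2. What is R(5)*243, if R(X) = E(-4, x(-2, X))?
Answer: 729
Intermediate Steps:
E(f, w) = (1 + w)*(-1 + w) (E(f, w) = (-1 + w)*(1 + w) = (1 + w)*(-1 + w))
R(X) = 3 (R(X) = -1 + (-2)² = -1 + 4 = 3)
R(5)*243 = 3*243 = 729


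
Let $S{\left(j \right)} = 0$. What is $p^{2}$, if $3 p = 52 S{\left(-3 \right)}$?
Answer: $0$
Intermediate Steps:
$p = 0$ ($p = \frac{52 \cdot 0}{3} = \frac{1}{3} \cdot 0 = 0$)
$p^{2} = 0^{2} = 0$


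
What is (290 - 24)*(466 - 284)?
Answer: 48412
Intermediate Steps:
(290 - 24)*(466 - 284) = 266*182 = 48412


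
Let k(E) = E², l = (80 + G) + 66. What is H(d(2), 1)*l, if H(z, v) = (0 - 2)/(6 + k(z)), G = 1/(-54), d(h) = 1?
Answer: -7883/189 ≈ -41.709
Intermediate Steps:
G = -1/54 ≈ -0.018519
l = 7883/54 (l = (80 - 1/54) + 66 = 4319/54 + 66 = 7883/54 ≈ 145.98)
H(z, v) = -2/(6 + z²) (H(z, v) = (0 - 2)/(6 + z²) = -2/(6 + z²))
H(d(2), 1)*l = -2/(6 + 1²)*(7883/54) = -2/(6 + 1)*(7883/54) = -2/7*(7883/54) = -2*⅐*(7883/54) = -2/7*7883/54 = -7883/189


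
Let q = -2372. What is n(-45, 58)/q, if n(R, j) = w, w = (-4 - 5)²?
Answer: -81/2372 ≈ -0.034148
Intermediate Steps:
w = 81 (w = (-9)² = 81)
n(R, j) = 81
n(-45, 58)/q = 81/(-2372) = 81*(-1/2372) = -81/2372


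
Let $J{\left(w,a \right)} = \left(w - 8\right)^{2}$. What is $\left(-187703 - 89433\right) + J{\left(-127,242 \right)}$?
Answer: $-258911$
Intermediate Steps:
$J{\left(w,a \right)} = \left(-8 + w\right)^{2}$
$\left(-187703 - 89433\right) + J{\left(-127,242 \right)} = \left(-187703 - 89433\right) + \left(-8 - 127\right)^{2} = \left(-187703 - 89433\right) + \left(-135\right)^{2} = -277136 + 18225 = -258911$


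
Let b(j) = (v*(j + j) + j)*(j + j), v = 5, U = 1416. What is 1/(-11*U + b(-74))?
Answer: 1/104896 ≈ 9.5333e-6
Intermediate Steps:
b(j) = 22*j**2 (b(j) = (5*(j + j) + j)*(j + j) = (5*(2*j) + j)*(2*j) = (10*j + j)*(2*j) = (11*j)*(2*j) = 22*j**2)
1/(-11*U + b(-74)) = 1/(-11*1416 + 22*(-74)**2) = 1/(-15576 + 22*5476) = 1/(-15576 + 120472) = 1/104896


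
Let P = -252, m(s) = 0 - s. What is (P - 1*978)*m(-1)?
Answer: -1230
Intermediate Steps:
m(s) = -s
(P - 1*978)*m(-1) = (-252 - 1*978)*(-1*(-1)) = (-252 - 978)*1 = -1230*1 = -1230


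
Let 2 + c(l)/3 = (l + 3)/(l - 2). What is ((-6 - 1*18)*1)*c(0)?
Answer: 252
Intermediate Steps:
c(l) = -6 + 3*(3 + l)/(-2 + l) (c(l) = -6 + 3*((l + 3)/(l - 2)) = -6 + 3*((3 + l)/(-2 + l)) = -6 + 3*(3 + l)/(-2 + l))
((-6 - 1*18)*1)*c(0) = ((-6 - 1*18)*1)*(3*(7 - 1*0)/(-2 + 0)) = ((-6 - 18)*1)*(3*(7 + 0)/(-2)) = (-24*1)*(3*(-½)*7) = -24*(-21/2) = 252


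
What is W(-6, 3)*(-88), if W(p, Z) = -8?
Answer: 704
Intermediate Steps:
W(-6, 3)*(-88) = -8*(-88) = 704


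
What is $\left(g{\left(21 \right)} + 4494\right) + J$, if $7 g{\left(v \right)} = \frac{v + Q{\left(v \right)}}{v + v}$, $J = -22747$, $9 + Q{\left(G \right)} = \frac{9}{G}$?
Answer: $- \frac{12521529}{686} \approx -18253.0$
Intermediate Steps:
$Q{\left(G \right)} = -9 + \frac{9}{G}$
$g{\left(v \right)} = \frac{-9 + v + \frac{9}{v}}{14 v}$ ($g{\left(v \right)} = \frac{\left(v - \left(9 - \frac{9}{v}\right)\right) \frac{1}{v + v}}{7} = \frac{\left(-9 + v + \frac{9}{v}\right) \frac{1}{2 v}}{7} = \frac{\frac{1}{2} \frac{1}{v} \left(-9 + v + \frac{9}{v}\right)}{7} = \frac{-9 + v + \frac{9}{v}}{14 v}$)
$\left(g{\left(21 \right)} + 4494\right) + J = \left(\frac{9 + 21 \left(-9 + 21\right)}{14 \cdot 441} + 4494\right) - 22747 = \left(\frac{1}{14} \cdot \frac{1}{441} \left(9 + 21 \cdot 12\right) + 4494\right) - 22747 = \left(\frac{1}{14} \cdot \frac{1}{441} \left(9 + 252\right) + 4494\right) - 22747 = \left(\frac{1}{14} \cdot \frac{1}{441} \cdot 261 + 4494\right) - 22747 = \left(\frac{29}{686} + 4494\right) - 22747 = \frac{3082913}{686} - 22747 = - \frac{12521529}{686}$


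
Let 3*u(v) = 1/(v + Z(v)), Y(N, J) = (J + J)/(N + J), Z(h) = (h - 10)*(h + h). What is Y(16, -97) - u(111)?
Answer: 1457125/608391 ≈ 2.3950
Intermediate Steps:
Z(h) = 2*h*(-10 + h) (Z(h) = (-10 + h)*(2*h) = 2*h*(-10 + h))
Y(N, J) = 2*J/(J + N) (Y(N, J) = (2*J)/(J + N) = 2*J/(J + N))
u(v) = 1/(3*(v + 2*v*(-10 + v)))
Y(16, -97) - u(111) = 2*(-97)/(-97 + 16) - 1/(3*111*(-19 + 2*111)) = 2*(-97)/(-81) - 1/(3*111*(-19 + 222)) = 2*(-97)*(-1/81) - 1/(3*111*203) = 194/81 - 1/(3*111*203) = 194/81 - 1*1/67599 = 194/81 - 1/67599 = 1457125/608391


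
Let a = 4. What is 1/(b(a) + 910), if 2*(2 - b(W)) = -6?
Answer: 1/915 ≈ 0.0010929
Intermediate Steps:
b(W) = 5 (b(W) = 2 - 1/2*(-6) = 2 + 3 = 5)
1/(b(a) + 910) = 1/(5 + 910) = 1/915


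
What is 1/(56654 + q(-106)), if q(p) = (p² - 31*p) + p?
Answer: 1/71070 ≈ 1.4071e-5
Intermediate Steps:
q(p) = p² - 30*p
1/(56654 + q(-106)) = 1/(56654 - 106*(-30 - 106)) = 1/(56654 - 106*(-136)) = 1/(56654 + 14416) = 1/71070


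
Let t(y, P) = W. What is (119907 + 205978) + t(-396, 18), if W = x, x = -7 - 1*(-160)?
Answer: 326038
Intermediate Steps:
x = 153 (x = -7 + 160 = 153)
W = 153
t(y, P) = 153
(119907 + 205978) + t(-396, 18) = (119907 + 205978) + 153 = 325885 + 153 = 326038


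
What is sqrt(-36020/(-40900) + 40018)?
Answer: 3*sqrt(18595551055)/2045 ≈ 200.05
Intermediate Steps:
sqrt(-36020/(-40900) + 40018) = sqrt(-36020*(-1/40900) + 40018) = sqrt(1801/2045 + 40018) = sqrt(81838611/2045) = 3*sqrt(18595551055)/2045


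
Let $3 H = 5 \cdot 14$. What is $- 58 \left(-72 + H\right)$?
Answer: $\frac{8468}{3} \approx 2822.7$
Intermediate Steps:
$H = \frac{70}{3}$ ($H = \frac{5 \cdot 14}{3} = \frac{1}{3} \cdot 70 = \frac{70}{3} \approx 23.333$)
$- 58 \left(-72 + H\right) = - 58 \left(-72 + \frac{70}{3}\right) = \left(-58\right) \left(- \frac{146}{3}\right) = \frac{8468}{3}$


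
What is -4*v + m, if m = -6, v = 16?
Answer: -70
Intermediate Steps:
-4*v + m = -4*16 - 6 = -64 - 6 = -70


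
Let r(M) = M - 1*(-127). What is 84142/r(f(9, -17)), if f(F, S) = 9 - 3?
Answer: 84142/133 ≈ 632.65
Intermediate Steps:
f(F, S) = 6
r(M) = 127 + M (r(M) = M + 127 = 127 + M)
84142/r(f(9, -17)) = 84142/(127 + 6) = 84142/133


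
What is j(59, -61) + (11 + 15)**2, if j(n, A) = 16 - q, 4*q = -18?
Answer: 1393/2 ≈ 696.50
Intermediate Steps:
q = -9/2 (q = (1/4)*(-18) = -9/2 ≈ -4.5000)
j(n, A) = 41/2 (j(n, A) = 16 - 1*(-9/2) = 16 + 9/2 = 41/2)
j(59, -61) + (11 + 15)**2 = 41/2 + (11 + 15)**2 = 41/2 + 26**2 = 41/2 + 676 = 1393/2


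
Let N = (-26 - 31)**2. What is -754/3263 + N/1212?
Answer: 248401/101404 ≈ 2.4496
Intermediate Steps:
N = 3249 (N = (-57)**2 = 3249)
-754/3263 + N/1212 = -754/3263 + 3249/1212 = -754*1/3263 + 3249*(1/1212) = -58/251 + 1083/404 = 248401/101404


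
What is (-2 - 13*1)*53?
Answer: -795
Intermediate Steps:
(-2 - 13*1)*53 = (-2 - 13)*53 = -15*53 = -795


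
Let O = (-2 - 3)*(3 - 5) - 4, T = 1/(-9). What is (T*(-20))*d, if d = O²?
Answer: 80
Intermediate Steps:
T = -⅑ ≈ -0.11111
O = 6 (O = -5*(-2) - 4 = 10 - 4 = 6)
d = 36 (d = 6² = 36)
(T*(-20))*d = -⅑*(-20)*36 = (20/9)*36 = 80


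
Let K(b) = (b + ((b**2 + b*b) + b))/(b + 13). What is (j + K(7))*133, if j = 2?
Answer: 5054/5 ≈ 1010.8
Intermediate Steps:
K(b) = (2*b + 2*b**2)/(13 + b) (K(b) = (b + ((b**2 + b**2) + b))/(13 + b) = (b + (2*b**2 + b))/(13 + b) = (b + (b + 2*b**2))/(13 + b) = (2*b + 2*b**2)/(13 + b))
(j + K(7))*133 = (2 + 2*7*(1 + 7)/(13 + 7))*133 = (2 + 2*7*8/20)*133 = (2 + 2*7*(1/20)*8)*133 = (2 + 28/5)*133 = (38/5)*133 = 5054/5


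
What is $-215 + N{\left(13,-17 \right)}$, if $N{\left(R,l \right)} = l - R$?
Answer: $-245$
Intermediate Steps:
$-215 + N{\left(13,-17 \right)} = -215 - 30 = -245$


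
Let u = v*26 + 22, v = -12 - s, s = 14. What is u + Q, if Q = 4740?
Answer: 4086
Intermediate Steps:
v = -26 (v = -12 - 1*14 = -12 - 14 = -26)
u = -654 (u = -26*26 + 22 = -676 + 22 = -654)
u + Q = -654 + 4740 = 4086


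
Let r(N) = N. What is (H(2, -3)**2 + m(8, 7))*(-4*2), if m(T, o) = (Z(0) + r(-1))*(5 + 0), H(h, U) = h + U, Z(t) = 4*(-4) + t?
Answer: 672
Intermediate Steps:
Z(t) = -16 + t
H(h, U) = U + h
m(T, o) = -85 (m(T, o) = ((-16 + 0) - 1)*(5 + 0) = (-16 - 1)*5 = -17*5 = -85)
(H(2, -3)**2 + m(8, 7))*(-4*2) = ((-3 + 2)**2 - 85)*(-4*2) = ((-1)**2 - 85)*(-8) = (1 - 85)*(-8) = -84*(-8) = 672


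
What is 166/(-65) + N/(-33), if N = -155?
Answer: 4597/2145 ≈ 2.1431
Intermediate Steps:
166/(-65) + N/(-33) = 166/(-65) - 155/(-33) = 166*(-1/65) - 155*(-1/33) = -166/65 + 155/33 = 4597/2145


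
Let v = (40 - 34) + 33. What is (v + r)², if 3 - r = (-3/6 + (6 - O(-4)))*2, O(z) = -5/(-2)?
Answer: 1296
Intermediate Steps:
O(z) = 5/2 (O(z) = -5*(-½) = 5/2)
r = -3 (r = 3 - (-3/6 + (6 - 1*5/2))*2 = 3 - (-3*⅙ + (6 - 5/2))*2 = 3 - (-½ + 7/2)*2 = 3 - 3*2 = 3 - 1*6 = 3 - 6 = -3)
v = 39 (v = 6 + 33 = 39)
(v + r)² = (39 - 3)² = 36² = 1296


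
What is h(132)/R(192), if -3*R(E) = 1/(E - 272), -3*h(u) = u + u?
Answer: -21120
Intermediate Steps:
h(u) = -2*u/3 (h(u) = -(u + u)/3 = -2*u/3)
R(E) = -1/(3*(-272 + E)) (R(E) = -1/(3*(E - 272)) = -1/(3*(-272 + E)))
h(132)/R(192) = (-⅔*132)/((-1/(-816 + 3*192))) = -88/((-1/(-816 + 576))) = -88/((-1/(-240))) = -88/((-1*(-1/240))) = -88/1/240 = -88*240 = -21120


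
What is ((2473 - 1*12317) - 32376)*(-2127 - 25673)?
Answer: 1173716000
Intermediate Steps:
((2473 - 1*12317) - 32376)*(-2127 - 25673) = ((2473 - 12317) - 32376)*(-27800) = (-9844 - 32376)*(-27800) = -42220*(-27800) = 1173716000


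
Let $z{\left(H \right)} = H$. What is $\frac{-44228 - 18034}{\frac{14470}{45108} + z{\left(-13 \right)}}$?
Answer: $\frac{1404257148}{285967} \approx 4910.6$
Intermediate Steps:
$\frac{-44228 - 18034}{\frac{14470}{45108} + z{\left(-13 \right)}} = \frac{-44228 - 18034}{\frac{14470}{45108} - 13} = - \frac{62262}{14470 \cdot \frac{1}{45108} - 13} = - \frac{62262}{\frac{7235}{22554} - 13} = - \frac{62262}{- \frac{285967}{22554}} = \left(-62262\right) \left(- \frac{22554}{285967}\right) = \frac{1404257148}{285967}$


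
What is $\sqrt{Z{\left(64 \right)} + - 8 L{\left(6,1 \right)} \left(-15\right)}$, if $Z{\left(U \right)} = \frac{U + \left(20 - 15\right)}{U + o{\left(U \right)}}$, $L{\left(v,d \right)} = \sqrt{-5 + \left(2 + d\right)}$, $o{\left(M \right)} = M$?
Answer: $\frac{\sqrt{138 + 30720 i \sqrt{2}}}{16} \approx 9.2262 + 9.1969 i$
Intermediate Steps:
$L{\left(v,d \right)} = \sqrt{-3 + d}$
$Z{\left(U \right)} = \frac{5 + U}{2 U}$ ($Z{\left(U \right)} = \frac{U + \left(20 - 15\right)}{U + U} = \frac{U + 5}{2 U} = \left(5 + U\right) \frac{1}{2 U} = \frac{5 + U}{2 U}$)
$\sqrt{Z{\left(64 \right)} + - 8 L{\left(6,1 \right)} \left(-15\right)} = \sqrt{\frac{5 + 64}{2 \cdot 64} + - 8 \sqrt{-3 + 1} \left(-15\right)} = \sqrt{\frac{1}{2} \cdot \frac{1}{64} \cdot 69 + - 8 \sqrt{-2} \left(-15\right)} = \sqrt{\frac{69}{128} + - 8 i \sqrt{2} \left(-15\right)} = \sqrt{\frac{69}{128} + 120 i \sqrt{2}}$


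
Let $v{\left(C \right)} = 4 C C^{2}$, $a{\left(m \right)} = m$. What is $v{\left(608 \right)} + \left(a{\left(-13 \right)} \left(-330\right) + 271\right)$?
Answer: $899027409$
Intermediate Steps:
$v{\left(C \right)} = 4 C^{3}$
$v{\left(608 \right)} + \left(a{\left(-13 \right)} \left(-330\right) + 271\right) = 4 \cdot 608^{3} + \left(\left(-13\right) \left(-330\right) + 271\right) = 4 \cdot 224755712 + \left(4290 + 271\right) = 899022848 + 4561 = 899027409$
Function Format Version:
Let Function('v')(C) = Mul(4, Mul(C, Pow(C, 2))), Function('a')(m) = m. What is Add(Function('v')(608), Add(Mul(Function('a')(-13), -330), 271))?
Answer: 899027409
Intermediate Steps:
Function('v')(C) = Mul(4, Pow(C, 3))
Add(Function('v')(608), Add(Mul(Function('a')(-13), -330), 271)) = Add(Mul(4, Pow(608, 3)), Add(Mul(-13, -330), 271)) = Add(Mul(4, 224755712), Add(4290, 271)) = Add(899022848, 4561) = 899027409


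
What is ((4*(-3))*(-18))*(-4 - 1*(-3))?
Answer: -216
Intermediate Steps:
((4*(-3))*(-18))*(-4 - 1*(-3)) = (-12*(-18))*(-4 + 3) = 216*(-1) = -216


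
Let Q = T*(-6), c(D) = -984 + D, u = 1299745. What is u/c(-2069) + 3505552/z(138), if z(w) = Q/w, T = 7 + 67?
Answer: -123126268509/112961 ≈ -1.0900e+6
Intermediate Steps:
T = 74
Q = -444 (Q = 74*(-6) = -444)
z(w) = -444/w
u/c(-2069) + 3505552/z(138) = 1299745/(-984 - 2069) + 3505552/((-444/138)) = 1299745/(-3053) + 3505552/((-444*1/138)) = 1299745*(-1/3053) + 3505552/(-74/23) = -1299745/3053 + 3505552*(-23/74) = -1299745/3053 - 40313848/37 = -123126268509/112961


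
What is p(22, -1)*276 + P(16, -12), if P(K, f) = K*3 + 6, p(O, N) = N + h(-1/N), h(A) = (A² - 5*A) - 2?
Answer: -1878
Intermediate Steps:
h(A) = -2 + A² - 5*A
p(O, N) = -2 + N + N⁻² + 5/N (p(O, N) = N + (-2 + (-1/N)² - (-5)/N) = N + (-2 + N⁻² + 5/N) = -2 + N + N⁻² + 5/N)
P(K, f) = 6 + 3*K (P(K, f) = 3*K + 6 = 6 + 3*K)
p(22, -1)*276 + P(16, -12) = (-2 - 1 + (-1)⁻² + 5/(-1))*276 + (6 + 3*16) = (-2 - 1 + 1 + 5*(-1))*276 + (6 + 48) = (-2 - 1 + 1 - 5)*276 + 54 = -7*276 + 54 = -1932 + 54 = -1878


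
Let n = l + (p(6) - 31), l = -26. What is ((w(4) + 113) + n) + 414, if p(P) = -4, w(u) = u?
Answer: 470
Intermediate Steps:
n = -61 (n = -26 + (-4 - 31) = -26 - 35 = -61)
((w(4) + 113) + n) + 414 = ((4 + 113) - 61) + 414 = (117 - 61) + 414 = 56 + 414 = 470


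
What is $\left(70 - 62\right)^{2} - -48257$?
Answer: $48321$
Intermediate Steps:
$\left(70 - 62\right)^{2} - -48257 = 8^{2} + 48257 = 64 + 48257 = 48321$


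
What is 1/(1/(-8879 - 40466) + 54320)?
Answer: 49345/2680420399 ≈ 1.8409e-5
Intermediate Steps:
1/(1/(-8879 - 40466) + 54320) = 1/(1/(-49345) + 54320) = 1/(-1/49345 + 54320) = 1/(2680420399/49345) = 49345/2680420399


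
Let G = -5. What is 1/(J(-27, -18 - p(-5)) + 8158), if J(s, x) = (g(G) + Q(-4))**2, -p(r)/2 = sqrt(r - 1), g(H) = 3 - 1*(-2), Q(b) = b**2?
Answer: 1/8599 ≈ 0.00011629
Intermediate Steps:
g(H) = 5 (g(H) = 3 + 2 = 5)
p(r) = -2*sqrt(-1 + r) (p(r) = -2*sqrt(r - 1) = -2*sqrt(-1 + r))
J(s, x) = 441 (J(s, x) = (5 + (-4)**2)**2 = (5 + 16)**2 = 21**2 = 441)
1/(J(-27, -18 - p(-5)) + 8158) = 1/(441 + 8158) = 1/8599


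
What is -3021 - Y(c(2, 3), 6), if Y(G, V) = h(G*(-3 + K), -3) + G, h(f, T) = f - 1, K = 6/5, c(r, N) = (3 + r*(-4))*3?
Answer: -3032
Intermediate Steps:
c(r, N) = 9 - 12*r (c(r, N) = (3 - 4*r)*3 = 9 - 12*r)
K = 6/5 (K = 6*(1/5) = 6/5 ≈ 1.2000)
h(f, T) = -1 + f
Y(G, V) = -1 - 4*G/5 (Y(G, V) = (-1 + G*(-3 + 6/5)) + G = (-1 + G*(-9/5)) + G = (-1 - 9*G/5) + G = -1 - 4*G/5)
-3021 - Y(c(2, 3), 6) = -3021 - (-1 - 4*(9 - 12*2)/5) = -3021 - (-1 - 4*(9 - 24)/5) = -3021 - (-1 - 4/5*(-15)) = -3021 - (-1 + 12) = -3021 - 1*11 = -3021 - 11 = -3032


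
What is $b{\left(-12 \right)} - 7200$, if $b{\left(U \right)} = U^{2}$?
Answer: $-7056$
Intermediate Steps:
$b{\left(-12 \right)} - 7200 = \left(-12\right)^{2} - 7200 = 144 - 7200 = -7056$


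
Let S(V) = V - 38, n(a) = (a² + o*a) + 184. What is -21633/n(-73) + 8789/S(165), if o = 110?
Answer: 8289768/106553 ≈ 77.799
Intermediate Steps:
n(a) = 184 + a² + 110*a (n(a) = (a² + 110*a) + 184 = 184 + a² + 110*a)
S(V) = -38 + V
-21633/n(-73) + 8789/S(165) = -21633/(184 + (-73)² + 110*(-73)) + 8789/(-38 + 165) = -21633/(184 + 5329 - 8030) + 8789/127 = -21633/(-2517) + 8789*(1/127) = -21633*(-1/2517) + 8789/127 = 7211/839 + 8789/127 = 8289768/106553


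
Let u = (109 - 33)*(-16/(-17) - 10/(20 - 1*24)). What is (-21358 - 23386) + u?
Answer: -756202/17 ≈ -44483.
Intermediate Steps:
u = 4446/17 (u = 76*(-16*(-1/17) - 10/(20 - 24)) = 76*(16/17 - 10/(-4)) = 76*(16/17 - 10*(-1/4)) = 76*(16/17 + 5/2) = 76*(117/34) = 4446/17 ≈ 261.53)
(-21358 - 23386) + u = (-21358 - 23386) + 4446/17 = -44744 + 4446/17 = -756202/17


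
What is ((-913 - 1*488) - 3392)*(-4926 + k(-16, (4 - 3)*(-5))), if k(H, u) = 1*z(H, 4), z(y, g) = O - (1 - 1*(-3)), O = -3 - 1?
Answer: 23648662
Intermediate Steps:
O = -4
z(y, g) = -8 (z(y, g) = -4 - (1 - 1*(-3)) = -4 - (1 + 3) = -4 - 1*4 = -4 - 4 = -8)
k(H, u) = -8 (k(H, u) = 1*(-8) = -8)
((-913 - 1*488) - 3392)*(-4926 + k(-16, (4 - 3)*(-5))) = ((-913 - 1*488) - 3392)*(-4926 - 8) = ((-913 - 488) - 3392)*(-4934) = (-1401 - 3392)*(-4934) = -4793*(-4934) = 23648662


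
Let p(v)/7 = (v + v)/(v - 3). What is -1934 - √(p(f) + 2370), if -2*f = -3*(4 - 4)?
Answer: -1934 - √2370 ≈ -1982.7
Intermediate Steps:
f = 0 (f = -(-1)*3*(4 - 4)/2 = -(-1)*3*0/2 = -(-1)*0/2 = -½*0 = 0)
p(v) = 14*v/(-3 + v) (p(v) = 7*((v + v)/(v - 3)) = 7*((2*v)/(-3 + v)) = 7*(2*v/(-3 + v)) = 14*v/(-3 + v))
-1934 - √(p(f) + 2370) = -1934 - √(14*0/(-3 + 0) + 2370) = -1934 - √(14*0/(-3) + 2370) = -1934 - √(14*0*(-⅓) + 2370) = -1934 - √(0 + 2370) = -1934 - √2370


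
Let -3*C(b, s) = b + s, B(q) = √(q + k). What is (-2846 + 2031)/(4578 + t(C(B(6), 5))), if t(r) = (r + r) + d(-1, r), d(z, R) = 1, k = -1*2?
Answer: -2445/13723 ≈ -0.17817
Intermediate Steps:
k = -2
B(q) = √(-2 + q) (B(q) = √(q - 2) = √(-2 + q))
C(b, s) = -b/3 - s/3 (C(b, s) = -(b + s)/3 = -b/3 - s/3)
t(r) = 1 + 2*r (t(r) = (r + r) + 1 = 2*r + 1 = 1 + 2*r)
(-2846 + 2031)/(4578 + t(C(B(6), 5))) = (-2846 + 2031)/(4578 + (1 + 2*(-√(-2 + 6)/3 - ⅓*5))) = -815/(4578 + (1 + 2*(-√4/3 - 5/3))) = -815/(4578 + (1 + 2*(-⅓*2 - 5/3))) = -815/(4578 + (1 + 2*(-⅔ - 5/3))) = -815/(4578 + (1 + 2*(-7/3))) = -815/(4578 + (1 - 14/3)) = -815/(4578 - 11/3) = -815/13723/3 = -815*3/13723 = -2445/13723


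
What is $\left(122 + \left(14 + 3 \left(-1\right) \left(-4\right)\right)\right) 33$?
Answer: $4884$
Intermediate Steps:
$\left(122 + \left(14 + 3 \left(-1\right) \left(-4\right)\right)\right) 33 = \left(122 + \left(14 - -12\right)\right) 33 = \left(122 + \left(14 + 12\right)\right) 33 = \left(122 + 26\right) 33 = 148 \cdot 33 = 4884$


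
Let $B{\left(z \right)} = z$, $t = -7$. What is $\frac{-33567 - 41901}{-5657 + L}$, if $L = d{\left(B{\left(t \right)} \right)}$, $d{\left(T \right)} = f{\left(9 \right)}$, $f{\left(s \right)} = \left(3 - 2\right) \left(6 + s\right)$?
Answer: $\frac{37734}{2821} \approx 13.376$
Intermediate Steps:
$f{\left(s \right)} = 6 + s$ ($f{\left(s \right)} = 1 \left(6 + s\right) = 6 + s$)
$d{\left(T \right)} = 15$ ($d{\left(T \right)} = 6 + 9 = 15$)
$L = 15$
$\frac{-33567 - 41901}{-5657 + L} = \frac{-33567 - 41901}{-5657 + 15} = - \frac{75468}{-5642} = \left(-75468\right) \left(- \frac{1}{5642}\right) = \frac{37734}{2821}$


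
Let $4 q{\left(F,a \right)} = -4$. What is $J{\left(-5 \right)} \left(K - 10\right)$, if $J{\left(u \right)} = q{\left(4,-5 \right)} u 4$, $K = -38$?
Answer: $-960$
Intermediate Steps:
$q{\left(F,a \right)} = -1$ ($q{\left(F,a \right)} = \frac{1}{4} \left(-4\right) = -1$)
$J{\left(u \right)} = - 4 u$ ($J{\left(u \right)} = - u 4 = - 4 u$)
$J{\left(-5 \right)} \left(K - 10\right) = \left(-4\right) \left(-5\right) \left(-38 - 10\right) = 20 \left(-48\right) = -960$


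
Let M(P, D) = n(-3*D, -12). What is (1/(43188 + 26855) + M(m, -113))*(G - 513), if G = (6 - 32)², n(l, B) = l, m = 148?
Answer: 3870366214/70043 ≈ 55257.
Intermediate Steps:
M(P, D) = -3*D
G = 676 (G = (-26)² = 676)
(1/(43188 + 26855) + M(m, -113))*(G - 513) = (1/(43188 + 26855) - 3*(-113))*(676 - 513) = (1/70043 + 339)*163 = (23744578/70043)*163 = 3870366214/70043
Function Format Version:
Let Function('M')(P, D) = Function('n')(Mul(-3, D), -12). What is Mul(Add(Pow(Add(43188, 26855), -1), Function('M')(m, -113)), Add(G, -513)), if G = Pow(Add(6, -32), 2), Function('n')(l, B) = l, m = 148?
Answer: Rational(3870366214, 70043) ≈ 55257.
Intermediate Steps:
Function('M')(P, D) = Mul(-3, D)
G = 676 (G = Pow(-26, 2) = 676)
Mul(Add(Pow(Add(43188, 26855), -1), Function('M')(m, -113)), Add(G, -513)) = Mul(Add(Pow(Add(43188, 26855), -1), Mul(-3, -113)), Add(676, -513)) = Mul(Add(Pow(70043, -1), 339), 163) = Mul(Add(Rational(1, 70043), 339), 163) = Mul(Rational(23744578, 70043), 163) = Rational(3870366214, 70043)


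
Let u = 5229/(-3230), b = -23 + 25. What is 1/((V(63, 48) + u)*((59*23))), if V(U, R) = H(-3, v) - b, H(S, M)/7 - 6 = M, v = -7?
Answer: -3230/46543743 ≈ -6.9397e-5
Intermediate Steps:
H(S, M) = 42 + 7*M
b = 2
V(U, R) = -9 (V(U, R) = (42 + 7*(-7)) - 1*2 = (42 - 49) - 2 = -7 - 2 = -9)
u = -5229/3230 (u = 5229*(-1/3230) = -5229/3230 ≈ -1.6189)
1/((V(63, 48) + u)*((59*23))) = 1/((-9 - 5229/3230)*((59*23))) = 1/(-34299/3230*1357) = -3230/34299*1/1357 = -3230/46543743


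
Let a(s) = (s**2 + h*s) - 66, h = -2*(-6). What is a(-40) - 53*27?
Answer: -377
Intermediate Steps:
h = 12
a(s) = -66 + s**2 + 12*s (a(s) = (s**2 + 12*s) - 66 = -66 + s**2 + 12*s)
a(-40) - 53*27 = (-66 + (-40)**2 + 12*(-40)) - 53*27 = (-66 + 1600 - 480) - 1431 = 1054 - 1431 = -377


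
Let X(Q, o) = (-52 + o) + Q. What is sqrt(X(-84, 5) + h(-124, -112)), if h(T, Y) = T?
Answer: I*sqrt(255) ≈ 15.969*I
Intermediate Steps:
X(Q, o) = -52 + Q + o
sqrt(X(-84, 5) + h(-124, -112)) = sqrt((-52 - 84 + 5) - 124) = sqrt(-131 - 124) = sqrt(-255) = I*sqrt(255)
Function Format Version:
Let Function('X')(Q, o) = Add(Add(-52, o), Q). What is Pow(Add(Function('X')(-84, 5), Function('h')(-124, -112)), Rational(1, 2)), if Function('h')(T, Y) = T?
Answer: Mul(I, Pow(255, Rational(1, 2))) ≈ Mul(15.969, I)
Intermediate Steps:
Function('X')(Q, o) = Add(-52, Q, o)
Pow(Add(Function('X')(-84, 5), Function('h')(-124, -112)), Rational(1, 2)) = Pow(Add(Add(-52, -84, 5), -124), Rational(1, 2)) = Pow(Add(-131, -124), Rational(1, 2)) = Pow(-255, Rational(1, 2)) = Mul(I, Pow(255, Rational(1, 2)))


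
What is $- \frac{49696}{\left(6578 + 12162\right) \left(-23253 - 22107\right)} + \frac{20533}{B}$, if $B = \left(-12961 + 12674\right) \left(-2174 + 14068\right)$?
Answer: $- \frac{19290582097}{3238504118325} \approx -0.0059566$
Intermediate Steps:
$B = -3413578$ ($B = \left(-287\right) 11894 = -3413578$)
$- \frac{49696}{\left(6578 + 12162\right) \left(-23253 - 22107\right)} + \frac{20533}{B} = - \frac{49696}{\left(6578 + 12162\right) \left(-23253 - 22107\right)} + \frac{20533}{-3413578} = - \frac{49696}{18740 \left(-45360\right)} + 20533 \left(- \frac{1}{3413578}\right) = - \frac{49696}{-850046400} - \frac{20533}{3413578} = \left(-49696\right) \left(- \frac{1}{850046400}\right) - \frac{20533}{3413578} = \frac{1553}{26563950} - \frac{20533}{3413578} = - \frac{19290582097}{3238504118325}$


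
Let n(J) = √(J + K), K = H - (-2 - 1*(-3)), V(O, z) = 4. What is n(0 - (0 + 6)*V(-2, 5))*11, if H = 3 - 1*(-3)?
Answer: 11*I*√19 ≈ 47.948*I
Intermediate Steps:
H = 6 (H = 3 + 3 = 6)
K = 5 (K = 6 - (-2 - 1*(-3)) = 6 - (-2 + 3) = 6 - 1*1 = 6 - 1 = 5)
n(J) = √(5 + J) (n(J) = √(J + 5) = √(5 + J))
n(0 - (0 + 6)*V(-2, 5))*11 = √(5 + (0 - (0 + 6)*4))*11 = √(5 + (0 - 6*4))*11 = √(5 + (0 - 1*24))*11 = √(5 + (0 - 24))*11 = √(5 - 24)*11 = √(-19)*11 = (I*√19)*11 = 11*I*√19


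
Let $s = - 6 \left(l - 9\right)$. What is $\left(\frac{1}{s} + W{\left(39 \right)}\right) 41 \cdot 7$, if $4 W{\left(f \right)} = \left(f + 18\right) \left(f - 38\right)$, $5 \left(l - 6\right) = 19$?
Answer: $\frac{96719}{24} \approx 4030.0$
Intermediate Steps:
$l = \frac{49}{5}$ ($l = 6 + \frac{1}{5} \cdot 19 = 6 + \frac{19}{5} = \frac{49}{5} \approx 9.8$)
$W{\left(f \right)} = \frac{\left(-38 + f\right) \left(18 + f\right)}{4}$ ($W{\left(f \right)} = \frac{\left(f + 18\right) \left(f - 38\right)}{4} = \frac{\left(18 + f\right) \left(-38 + f\right)}{4} = \frac{\left(-38 + f\right) \left(18 + f\right)}{4}$)
$s = - \frac{24}{5}$ ($s = - 6 \left(\frac{49}{5} - 9\right) = \left(-6\right) \frac{4}{5} = - \frac{24}{5} \approx -4.8$)
$\left(\frac{1}{s} + W{\left(39 \right)}\right) 41 \cdot 7 = \left(\frac{1}{- \frac{24}{5}} - \left(366 - \frac{1521}{4}\right)\right) 41 \cdot 7 = \left(- \frac{5}{24} - - \frac{57}{4}\right) 287 = \left(- \frac{5}{24} + \frac{57}{4}\right) 287 = \frac{337}{24} \cdot 287 = \frac{96719}{24}$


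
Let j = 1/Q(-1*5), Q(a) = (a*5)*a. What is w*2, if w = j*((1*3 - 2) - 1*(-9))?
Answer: 4/25 ≈ 0.16000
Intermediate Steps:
Q(a) = 5*a² (Q(a) = (5*a)*a = 5*a²)
j = 1/125 (j = 1/(5*(-1*5)²) = 1/(5*(-5)²) = 1/(5*25) = 1/125 ≈ 0.0080000)
w = 2/25 (w = ((1*3 - 2) - 1*(-9))/125 = ((3 - 2) + 9)/125 = (1 + 9)/125 = (1/125)*10 = 2/25 ≈ 0.080000)
w*2 = (2/25)*2 = 4/25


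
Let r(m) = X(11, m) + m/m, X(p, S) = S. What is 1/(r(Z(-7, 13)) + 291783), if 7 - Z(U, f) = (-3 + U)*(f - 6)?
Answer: 1/291861 ≈ 3.4263e-6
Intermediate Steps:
Z(U, f) = 7 - (-6 + f)*(-3 + U) (Z(U, f) = 7 - (-3 + U)*(f - 6) = 7 - (-3 + U)*(-6 + f) = 7 - (-6 + f)*(-3 + U))
r(m) = 1 + m (r(m) = m + m/m = m + 1 = 1 + m)
1/(r(Z(-7, 13)) + 291783) = 1/((1 + (-11 + 3*13 + 6*(-7) - 1*(-7)*13)) + 291783) = 1/((1 + (-11 + 39 - 42 + 91)) + 291783) = 1/((1 + 77) + 291783) = 1/(78 + 291783) = 1/291861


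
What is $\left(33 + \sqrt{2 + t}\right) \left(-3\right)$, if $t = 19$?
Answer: $-99 - 3 \sqrt{21} \approx -112.75$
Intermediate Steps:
$\left(33 + \sqrt{2 + t}\right) \left(-3\right) = \left(33 + \sqrt{2 + 19}\right) \left(-3\right) = \left(33 + \sqrt{21}\right) \left(-3\right) = -99 - 3 \sqrt{21}$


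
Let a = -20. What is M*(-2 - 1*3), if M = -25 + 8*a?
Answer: 925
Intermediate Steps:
M = -185 (M = -25 + 8*(-20) = -25 - 160 = -185)
M*(-2 - 1*3) = -185*(-2 - 1*3) = -185*(-2 - 3) = -185*(-5) = 925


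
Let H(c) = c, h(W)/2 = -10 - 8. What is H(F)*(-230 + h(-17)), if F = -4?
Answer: 1064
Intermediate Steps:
h(W) = -36 (h(W) = 2*(-10 - 8) = 2*(-18) = -36)
H(F)*(-230 + h(-17)) = -4*(-230 - 36) = -4*(-266) = 1064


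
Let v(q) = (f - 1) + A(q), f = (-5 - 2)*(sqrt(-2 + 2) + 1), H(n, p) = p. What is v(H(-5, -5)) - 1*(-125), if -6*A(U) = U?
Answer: 707/6 ≈ 117.83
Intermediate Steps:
A(U) = -U/6
f = -7 (f = -7*(sqrt(0) + 1) = -7*(0 + 1) = -7*1 = -7)
v(q) = -8 - q/6 (v(q) = (-7 - 1) - q/6 = -8 - q/6)
v(H(-5, -5)) - 1*(-125) = (-8 - 1/6*(-5)) - 1*(-125) = (-8 + 5/6) + 125 = -43/6 + 125 = 707/6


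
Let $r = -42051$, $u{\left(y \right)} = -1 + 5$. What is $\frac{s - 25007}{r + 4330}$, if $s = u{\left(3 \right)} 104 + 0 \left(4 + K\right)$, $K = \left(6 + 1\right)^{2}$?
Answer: $\frac{24591}{37721} \approx 0.65192$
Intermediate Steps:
$u{\left(y \right)} = 4$
$K = 49$ ($K = 7^{2} = 49$)
$s = 416$ ($s = 4 \cdot 104 + 0 \left(4 + 49\right) = 416 + 0 \cdot 53 = 416 + 0 = 416$)
$\frac{s - 25007}{r + 4330} = \frac{416 - 25007}{-42051 + 4330} = - \frac{24591}{-37721} = \left(-24591\right) \left(- \frac{1}{37721}\right) = \frac{24591}{37721}$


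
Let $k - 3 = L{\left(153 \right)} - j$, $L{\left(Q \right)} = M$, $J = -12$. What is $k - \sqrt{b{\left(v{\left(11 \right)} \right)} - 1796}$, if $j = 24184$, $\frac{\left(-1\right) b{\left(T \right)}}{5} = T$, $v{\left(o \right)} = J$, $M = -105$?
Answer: $-24286 - 2 i \sqrt{434} \approx -24286.0 - 41.665 i$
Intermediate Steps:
$v{\left(o \right)} = -12$
$L{\left(Q \right)} = -105$
$b{\left(T \right)} = - 5 T$
$k = -24286$ ($k = 3 - 24289 = -24286$)
$k - \sqrt{b{\left(v{\left(11 \right)} \right)} - 1796} = -24286 - \sqrt{\left(-5\right) \left(-12\right) - 1796} = -24286 - \sqrt{60 - 1796} = -24286 - \sqrt{-1736} = -24286 - 2 i \sqrt{434}$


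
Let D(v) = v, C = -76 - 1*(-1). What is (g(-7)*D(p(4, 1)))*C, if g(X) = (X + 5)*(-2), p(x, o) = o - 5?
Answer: 1200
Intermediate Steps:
p(x, o) = -5 + o
C = -75 (C = -76 + 1 = -75)
g(X) = -10 - 2*X (g(X) = (5 + X)*(-2) = -10 - 2*X)
(g(-7)*D(p(4, 1)))*C = ((-10 - 2*(-7))*(-5 + 1))*(-75) = ((-10 + 14)*(-4))*(-75) = (4*(-4))*(-75) = -16*(-75) = 1200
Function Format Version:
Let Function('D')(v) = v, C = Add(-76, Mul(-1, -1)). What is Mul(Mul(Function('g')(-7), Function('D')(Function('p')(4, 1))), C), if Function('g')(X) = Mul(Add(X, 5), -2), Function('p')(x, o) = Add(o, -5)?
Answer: 1200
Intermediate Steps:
Function('p')(x, o) = Add(-5, o)
C = -75 (C = Add(-76, 1) = -75)
Function('g')(X) = Add(-10, Mul(-2, X)) (Function('g')(X) = Mul(Add(5, X), -2) = Add(-10, Mul(-2, X)))
Mul(Mul(Function('g')(-7), Function('D')(Function('p')(4, 1))), C) = Mul(Mul(Add(-10, Mul(-2, -7)), Add(-5, 1)), -75) = Mul(Mul(Add(-10, 14), -4), -75) = Mul(Mul(4, -4), -75) = Mul(-16, -75) = 1200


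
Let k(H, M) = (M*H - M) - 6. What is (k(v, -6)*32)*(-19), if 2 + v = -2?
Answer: -14592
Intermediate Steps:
v = -4 (v = -2 - 2 = -4)
k(H, M) = -6 - M + H*M (k(H, M) = (H*M - M) - 6 = (-M + H*M) - 6 = -6 - M + H*M)
(k(v, -6)*32)*(-19) = ((-6 - 1*(-6) - 4*(-6))*32)*(-19) = ((-6 + 6 + 24)*32)*(-19) = (24*32)*(-19) = 768*(-19) = -14592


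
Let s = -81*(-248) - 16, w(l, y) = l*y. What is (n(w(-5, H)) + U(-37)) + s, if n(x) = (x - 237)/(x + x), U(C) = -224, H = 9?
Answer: 297767/15 ≈ 19851.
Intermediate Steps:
n(x) = (-237 + x)/(2*x) (n(x) = (-237 + x)/((2*x)) = (-237 + x)*(1/(2*x)) = (-237 + x)/(2*x))
s = 20072 (s = 20088 - 16 = 20072)
(n(w(-5, H)) + U(-37)) + s = ((-237 - 5*9)/(2*((-5*9))) - 224) + 20072 = ((½)*(-237 - 45)/(-45) - 224) + 20072 = ((½)*(-1/45)*(-282) - 224) + 20072 = (47/15 - 224) + 20072 = -3313/15 + 20072 = 297767/15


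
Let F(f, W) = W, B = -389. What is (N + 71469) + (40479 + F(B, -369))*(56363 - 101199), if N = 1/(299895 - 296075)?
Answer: -6869507875619/3820 ≈ -1.7983e+9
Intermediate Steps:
N = 1/3820 ≈ 0.00026178
(N + 71469) + (40479 + F(B, -369))*(56363 - 101199) = (1/3820 + 71469) + (40479 - 369)*(56363 - 101199) = 273011581/3820 + 40110*(-44836) = 273011581/3820 - 1798371960 = -6869507875619/3820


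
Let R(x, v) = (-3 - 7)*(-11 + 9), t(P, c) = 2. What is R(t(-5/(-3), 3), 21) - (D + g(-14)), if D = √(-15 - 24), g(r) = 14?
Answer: 6 - I*√39 ≈ 6.0 - 6.245*I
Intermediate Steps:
D = I*√39 (D = √(-39) = I*√39 ≈ 6.245*I)
R(x, v) = 20 (R(x, v) = -10*(-2) = 20)
R(t(-5/(-3), 3), 21) - (D + g(-14)) = 20 - (I*√39 + 14) = 20 - (14 + I*√39) = 20 + (-14 - I*√39) = 6 - I*√39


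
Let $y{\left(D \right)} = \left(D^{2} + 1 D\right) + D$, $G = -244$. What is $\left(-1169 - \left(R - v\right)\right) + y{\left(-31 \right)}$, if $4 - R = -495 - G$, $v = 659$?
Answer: $134$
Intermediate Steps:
$R = 255$ ($R = 4 - \left(-495 - -244\right) = 4 - \left(-495 + 244\right) = 4 - -251 = 4 + 251 = 255$)
$y{\left(D \right)} = D^{2} + 2 D$ ($y{\left(D \right)} = \left(D^{2} + D\right) + D = \left(D + D^{2}\right) + D = D^{2} + 2 D$)
$\left(-1169 - \left(R - v\right)\right) + y{\left(-31 \right)} = \left(-1169 + \left(659 - 255\right)\right) - 31 \left(2 - 31\right) = \left(-1169 + \left(659 - 255\right)\right) - -899 = \left(-1169 + 404\right) + 899 = -765 + 899 = 134$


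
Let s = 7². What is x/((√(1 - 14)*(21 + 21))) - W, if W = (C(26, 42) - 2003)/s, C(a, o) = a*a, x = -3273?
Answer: 1327/49 + 1091*I*√13/182 ≈ 27.082 + 21.613*I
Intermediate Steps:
C(a, o) = a²
s = 49
W = -1327/49 (W = (26² - 2003)/49 = (676 - 2003)*(1/49) = -1327*1/49 = -1327/49 ≈ -27.082)
x/((√(1 - 14)*(21 + 21))) - W = -3273*1/(√(1 - 14)*(21 + 21)) - 1*(-1327/49) = -3273*(-I*√13/546) + 1327/49 = -(-1091)*I*√13/182 + 1327/49 = 1091*I*√13/182 + 1327/49 = 1327/49 + 1091*I*√13/182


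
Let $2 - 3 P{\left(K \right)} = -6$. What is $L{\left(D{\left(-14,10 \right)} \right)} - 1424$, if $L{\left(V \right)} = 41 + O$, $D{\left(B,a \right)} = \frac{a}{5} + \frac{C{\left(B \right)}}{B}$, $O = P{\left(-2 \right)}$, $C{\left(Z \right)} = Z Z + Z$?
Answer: $- \frac{4141}{3} \approx -1380.3$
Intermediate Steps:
$C{\left(Z \right)} = Z + Z^{2}$ ($C{\left(Z \right)} = Z^{2} + Z = Z + Z^{2}$)
$P{\left(K \right)} = \frac{8}{3}$ ($P{\left(K \right)} = \frac{2}{3} - -2 = \frac{2}{3} + 2 = \frac{8}{3}$)
$O = \frac{8}{3} \approx 2.6667$
$D{\left(B,a \right)} = 1 + B + \frac{a}{5}$ ($D{\left(B,a \right)} = \frac{a}{5} + \frac{B \left(1 + B\right)}{B} = a \frac{1}{5} + \left(1 + B\right) = \frac{a}{5} + \left(1 + B\right) = 1 + B + \frac{a}{5}$)
$L{\left(V \right)} = \frac{131}{3}$ ($L{\left(V \right)} = 41 + \frac{8}{3} = \frac{131}{3}$)
$L{\left(D{\left(-14,10 \right)} \right)} - 1424 = \frac{131}{3} - 1424 = - \frac{4141}{3}$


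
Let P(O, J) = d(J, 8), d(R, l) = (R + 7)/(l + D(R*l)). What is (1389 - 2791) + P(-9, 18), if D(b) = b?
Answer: -213079/152 ≈ -1401.8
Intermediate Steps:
d(R, l) = (7 + R)/(l + R*l) (d(R, l) = (R + 7)/(l + R*l) = (7 + R)/(l + R*l))
P(O, J) = (7 + J)/(8*(1 + J))
(1389 - 2791) + P(-9, 18) = (1389 - 2791) + (7 + 18)/(8*(1 + 18)) = -1402 + (1/8)*25/19 = -1402 + (1/8)*(1/19)*25 = -1402 + 25/152 = -213079/152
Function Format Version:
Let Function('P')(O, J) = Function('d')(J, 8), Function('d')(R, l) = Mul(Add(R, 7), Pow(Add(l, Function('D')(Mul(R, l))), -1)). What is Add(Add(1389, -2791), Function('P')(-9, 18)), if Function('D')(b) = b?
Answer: Rational(-213079, 152) ≈ -1401.8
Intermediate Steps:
Function('d')(R, l) = Mul(Pow(Add(l, Mul(R, l)), -1), Add(7, R)) (Function('d')(R, l) = Mul(Add(R, 7), Pow(Add(l, Mul(R, l)), -1)) = Mul(Add(7, R), Pow(Add(l, Mul(R, l)), -1)) = Mul(Pow(Add(l, Mul(R, l)), -1), Add(7, R)))
Function('P')(O, J) = Mul(Rational(1, 8), Pow(Add(1, J), -1), Add(7, J)) (Function('P')(O, J) = Mul(Pow(8, -1), Pow(Add(1, J), -1), Add(7, J)) = Mul(Rational(1, 8), Pow(Add(1, J), -1), Add(7, J)))
Add(Add(1389, -2791), Function('P')(-9, 18)) = Add(Add(1389, -2791), Mul(Rational(1, 8), Pow(Add(1, 18), -1), Add(7, 18))) = Add(-1402, Mul(Rational(1, 8), Pow(19, -1), 25)) = Add(-1402, Mul(Rational(1, 8), Rational(1, 19), 25)) = Add(-1402, Rational(25, 152)) = Rational(-213079, 152)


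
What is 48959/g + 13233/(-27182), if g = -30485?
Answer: -1734211543/828643270 ≈ -2.0928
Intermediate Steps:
48959/g + 13233/(-27182) = 48959/(-30485) + 13233/(-27182) = 48959*(-1/30485) + 13233*(-1/27182) = -48959/30485 - 13233/27182 = -1734211543/828643270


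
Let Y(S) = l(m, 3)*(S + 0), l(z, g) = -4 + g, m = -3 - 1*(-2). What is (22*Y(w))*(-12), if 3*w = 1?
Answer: 88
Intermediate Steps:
m = -1 (m = -3 + 2 = -1)
w = ⅓ (w = (⅓)*1 = ⅓ ≈ 0.33333)
Y(S) = -S (Y(S) = (-4 + 3)*(S + 0) = -S)
(22*Y(w))*(-12) = (22*(-1*⅓))*(-12) = (22*(-⅓))*(-12) = -22/3*(-12) = 88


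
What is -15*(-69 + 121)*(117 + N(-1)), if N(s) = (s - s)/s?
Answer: -91260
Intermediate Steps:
N(s) = 0 (N(s) = 0/s = 0)
-15*(-69 + 121)*(117 + N(-1)) = -15*(-69 + 121)*(117 + 0) = -780*117 = -15*6084 = -91260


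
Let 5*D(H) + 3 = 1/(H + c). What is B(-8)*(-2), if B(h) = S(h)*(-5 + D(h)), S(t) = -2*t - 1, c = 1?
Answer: 1182/7 ≈ 168.86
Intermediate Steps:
S(t) = -1 - 2*t
D(H) = -⅗ + 1/(5*(1 + H)) (D(H) = -⅗ + 1/(5*(H + 1)) = -⅗ + 1/(5*(1 + H)))
B(h) = (-1 - 2*h)*(-5 + (-2 - 3*h)/(5*(1 + h)))
B(-8)*(-2) = ((1 + 2*(-8))*(27 + 28*(-8))/(5*(1 - 8)))*(-2) = ((⅕)*(1 - 16)*(27 - 224)/(-7))*(-2) = ((⅕)*(-⅐)*(-15)*(-197))*(-2) = -591/7*(-2) = 1182/7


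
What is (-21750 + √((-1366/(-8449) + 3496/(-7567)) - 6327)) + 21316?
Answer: -434 + I*√997757004135129/397103 ≈ -434.0 + 79.544*I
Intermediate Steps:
(-21750 + √((-1366/(-8449) + 3496/(-7567)) - 6327)) + 21316 = (-21750 + √((-1366*(-1/8449) + 3496*(-1/7567)) - 6327)) + 21316 = (-21750 + √((1366/8449 - 152/329) - 6327)) + 21316 = (-21750 + √(-119262/397103 - 6327)) + 21316 = (-21750 + √(-2512589943/397103)) + 21316 = (-21750 + I*√997757004135129/397103) + 21316 = -434 + I*√997757004135129/397103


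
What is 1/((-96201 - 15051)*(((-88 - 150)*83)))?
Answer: 1/2197672008 ≈ 4.5503e-10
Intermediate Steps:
1/((-96201 - 15051)*(((-88 - 150)*83))) = 1/((-111252)*((-238*83))) = -1/111252/(-19754) = -1/111252*(-1/19754) = 1/2197672008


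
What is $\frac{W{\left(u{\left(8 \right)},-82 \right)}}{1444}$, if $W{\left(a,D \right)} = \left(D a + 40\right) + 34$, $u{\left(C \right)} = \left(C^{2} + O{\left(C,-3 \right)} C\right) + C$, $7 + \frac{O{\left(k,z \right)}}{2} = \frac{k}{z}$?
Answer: $\frac{541}{114} \approx 4.7456$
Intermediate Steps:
$O{\left(k,z \right)} = -14 + \frac{2 k}{z}$ ($O{\left(k,z \right)} = -14 + 2 \frac{k}{z} = -14 + \frac{2 k}{z}$)
$u{\left(C \right)} = C + C^{2} + C \left(-14 - \frac{2 C}{3}\right)$ ($u{\left(C \right)} = \left(C^{2} + \left(-14 + \frac{2 C}{-3}\right) C\right) + C = \left(C^{2} + \left(-14 + 2 C \left(- \frac{1}{3}\right)\right) C\right) + C = \left(C^{2} + \left(-14 - \frac{2 C}{3}\right) C\right) + C = \left(C^{2} + C \left(-14 - \frac{2 C}{3}\right)\right) + C = C + C^{2} + C \left(-14 - \frac{2 C}{3}\right)$)
$W{\left(a,D \right)} = 74 + D a$ ($W{\left(a,D \right)} = \left(40 + D a\right) + 34 = 74 + D a$)
$\frac{W{\left(u{\left(8 \right)},-82 \right)}}{1444} = \frac{74 - 82 \cdot \frac{1}{3} \cdot 8 \left(-39 + 8\right)}{1444} = \left(74 - 82 \cdot \frac{1}{3} \cdot 8 \left(-31\right)\right) \frac{1}{1444} = \left(74 - - \frac{20336}{3}\right) \frac{1}{1444} = \left(74 + \frac{20336}{3}\right) \frac{1}{1444} = \frac{20558}{3} \cdot \frac{1}{1444} = \frac{541}{114}$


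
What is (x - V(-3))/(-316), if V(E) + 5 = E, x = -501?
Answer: 493/316 ≈ 1.5601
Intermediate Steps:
V(E) = -5 + E
(x - V(-3))/(-316) = (-501 - (-5 - 3))/(-316) = (-501 - 1*(-8))*(-1/316) = (-501 + 8)*(-1/316) = -493*(-1/316) = 493/316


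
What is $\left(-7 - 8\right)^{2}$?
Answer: $225$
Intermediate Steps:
$\left(-7 - 8\right)^{2} = \left(-15\right)^{2} = 225$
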